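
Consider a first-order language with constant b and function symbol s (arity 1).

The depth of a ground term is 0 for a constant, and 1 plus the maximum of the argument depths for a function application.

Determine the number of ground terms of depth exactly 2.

1

Write N_k for the number of ground terms of depth ≤ k. A term of depth ≤ k is either a constant or a function symbol applied to arguments of depth ≤ k−1, so N_k = 1 + N_{k-1}.
N_0 = 1
N_1 = 1 + 1 = 2
N_2 = 1 + 2 = 3
Terms of depth exactly 2: N_2 − N_1 = 3 − 2 = 1.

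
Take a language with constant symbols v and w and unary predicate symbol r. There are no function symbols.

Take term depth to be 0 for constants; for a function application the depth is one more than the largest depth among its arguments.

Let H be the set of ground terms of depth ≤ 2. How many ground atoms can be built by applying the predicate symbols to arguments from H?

2

First count ground terms of depth ≤ 2.
With no function symbols every ground term is a constant, so there are exactly 2 ground terms at every depth bound.
N_0 = 2
N_1 = 2
N_2 = 2
So |H| = 2.
For each predicate symbol, the number of ground atoms is |H| raised to its arity; summing:
  r: 2
Total ground atoms: 2.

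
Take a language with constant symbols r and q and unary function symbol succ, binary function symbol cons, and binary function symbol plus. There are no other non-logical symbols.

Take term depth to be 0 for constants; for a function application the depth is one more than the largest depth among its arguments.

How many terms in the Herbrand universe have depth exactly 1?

10

Count level by level. With function symbols succ/1, cons/2, plus/2, the terms of depth ≤ k are the 2 constants together with each function applied to depth-≤(k−1) tuples, so N_k = 2 + N_{k-1} + N_{k-1}^2 + N_{k-1}^2.
N_0 = 2
N_1 = 2 + 2 + 2^2 + 2^2 = 12
Terms of depth exactly 1: N_1 − N_0 = 12 − 2 = 10.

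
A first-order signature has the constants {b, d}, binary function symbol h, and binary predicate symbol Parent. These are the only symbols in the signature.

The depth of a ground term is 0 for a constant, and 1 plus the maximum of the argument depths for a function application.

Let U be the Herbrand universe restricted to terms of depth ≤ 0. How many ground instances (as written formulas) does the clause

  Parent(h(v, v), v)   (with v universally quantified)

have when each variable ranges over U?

Ground terms of depth ≤ 0:
  Write N_k for the number of ground terms of depth ≤ k. A term of depth ≤ k is either a constant or a function symbol applied to arguments of depth ≤ k−1, so N_k = 2 + N_{k-1}^2.
  N_0 = 2
So there are 2 ground terms available for substitution.
The clause has 1 distinct variable (v), which appears in the body. In the free term algebra distinct substitutions yield syntactically distinct ground instances.
Number of ground instances = 2.

2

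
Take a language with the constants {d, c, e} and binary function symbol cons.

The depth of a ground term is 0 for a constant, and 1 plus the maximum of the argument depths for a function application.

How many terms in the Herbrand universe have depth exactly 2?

Write N_k for the number of ground terms of depth ≤ k. A term of depth ≤ k is either a constant or a function symbol applied to arguments of depth ≤ k−1, so N_k = 3 + N_{k-1}^2.
N_0 = 3
N_1 = 3 + 3^2 = 12
N_2 = 3 + 12^2 = 147
Terms of depth exactly 2: N_2 − N_1 = 147 − 12 = 135.

135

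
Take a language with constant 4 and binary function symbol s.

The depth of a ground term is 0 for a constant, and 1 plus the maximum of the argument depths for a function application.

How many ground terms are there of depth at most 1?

2

If N_k denotes the number of depth-≤k ground terms, the 1 constant gives N_0 = 1, and each function symbol of arity r contributes N_{k-1}^r new terms at level k: N_k = 1 + N_{k-1}^2.
N_0 = 1
N_1 = 1 + 1^2 = 2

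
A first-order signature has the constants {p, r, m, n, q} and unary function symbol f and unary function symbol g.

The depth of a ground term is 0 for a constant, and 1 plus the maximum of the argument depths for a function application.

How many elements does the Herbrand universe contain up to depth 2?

35

Let N_k = |{terms of depth ≤ k}|. Then N_0 = 5 and N_k = 5 + N_{k-1} + N_{k-1} for k ≥ 1 (one summand per function symbol, arity giving the exponent).
N_0 = 5
N_1 = 5 + 5 + 5 = 15
N_2 = 5 + 15 + 15 = 35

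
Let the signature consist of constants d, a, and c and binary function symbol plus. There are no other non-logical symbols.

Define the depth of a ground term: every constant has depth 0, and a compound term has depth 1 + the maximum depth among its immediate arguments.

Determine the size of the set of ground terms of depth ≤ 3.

Write N_k for the number of ground terms of depth ≤ k. A term of depth ≤ k is either a constant or a function symbol applied to arguments of depth ≤ k−1, so N_k = 3 + N_{k-1}^2.
N_0 = 3
N_1 = 3 + 3^2 = 12
N_2 = 3 + 12^2 = 147
N_3 = 3 + 147^2 = 21612

21612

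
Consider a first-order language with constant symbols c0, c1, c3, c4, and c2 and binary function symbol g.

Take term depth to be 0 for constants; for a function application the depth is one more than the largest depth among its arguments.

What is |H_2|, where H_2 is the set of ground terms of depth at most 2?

Let N_k = |{terms of depth ≤ k}|. Then N_0 = 5 and N_k = 5 + N_{k-1}^2 for k ≥ 1 (one summand per function symbol, arity giving the exponent).
N_0 = 5
N_1 = 5 + 5^2 = 30
N_2 = 5 + 30^2 = 905

905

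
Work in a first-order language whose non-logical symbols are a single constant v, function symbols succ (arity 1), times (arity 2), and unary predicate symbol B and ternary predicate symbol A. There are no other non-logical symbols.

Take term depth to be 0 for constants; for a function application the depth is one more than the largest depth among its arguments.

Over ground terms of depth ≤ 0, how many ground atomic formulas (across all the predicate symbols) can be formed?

2

First count ground terms of depth ≤ 0.
Let N_k = |{terms of depth ≤ k}|. Then N_0 = 1 and N_k = 1 + N_{k-1} + N_{k-1}^2 for k ≥ 1 (one summand per function symbol, arity giving the exponent).
N_0 = 1
So |H| = 1.
Ground atoms are formed by filling each argument slot of a predicate with a term from H, so an r-ary predicate gives |H|^r atoms:
  B: 1;  A: 1^3 = 1
Total ground atoms: 1 + 1 = 2.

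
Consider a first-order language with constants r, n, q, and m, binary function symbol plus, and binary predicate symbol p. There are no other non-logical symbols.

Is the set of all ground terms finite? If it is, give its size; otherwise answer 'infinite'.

The signature has at least one function symbol (plus, arity 2) and at least one constant (r).
Iterating plus gives infinitely many distinct ground terms: r, plus(r, r), plus(plus(r, r), plus(r, r)), ...
So the Herbrand universe is infinite.

infinite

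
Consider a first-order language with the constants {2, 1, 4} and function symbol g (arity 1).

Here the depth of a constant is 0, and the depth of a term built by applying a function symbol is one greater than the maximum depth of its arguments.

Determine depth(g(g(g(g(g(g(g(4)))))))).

7

depth(g(4)) = 1 + depth(4) = 1 + 0 = 1
depth(g(g(4))) = 1 + depth(g(4)) = 1 + 1 = 2
depth(g(g(g(4)))) = 1 + depth(g(g(4))) = 1 + 2 = 3
depth(g(g(g(g(4))))) = 1 + depth(g(g(g(4)))) = 1 + 3 = 4
depth(g(g(g(g(g(4)))))) = 1 + depth(g(g(g(g(4))))) = 1 + 4 = 5
depth(g(g(g(g(g(g(4))))))) = 1 + depth(g(g(g(g(g(4)))))) = 1 + 5 = 6
depth(g(g(g(g(g(g(g(4)))))))) = 1 + depth(g(g(g(g(g(g(4))))))) = 1 + 6 = 7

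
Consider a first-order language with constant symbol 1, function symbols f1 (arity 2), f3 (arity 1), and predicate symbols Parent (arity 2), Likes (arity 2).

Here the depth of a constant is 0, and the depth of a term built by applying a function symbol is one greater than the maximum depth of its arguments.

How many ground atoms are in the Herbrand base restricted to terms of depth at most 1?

18

First count ground terms of depth ≤ 1.
Let N_k count ground terms of depth at most k. Each non-constant term of depth ≤ k is some function symbol applied to depth-≤(k−1) arguments, giving N_k = 1 + N_{k-1}^2 + N_{k-1}.
N_0 = 1
N_1 = 1 + 1^2 + 1 = 3
Explicitly: 1, f1(1, 1), f3(1).
So |H| = 3.
A ground atom is a predicate applied to a tuple of terms from H, so the count is the sum over predicates of |H|^arity:
  Parent: 3^2 = 9;  Likes: 3^2 = 9
Total ground atoms: 9 + 9 = 18.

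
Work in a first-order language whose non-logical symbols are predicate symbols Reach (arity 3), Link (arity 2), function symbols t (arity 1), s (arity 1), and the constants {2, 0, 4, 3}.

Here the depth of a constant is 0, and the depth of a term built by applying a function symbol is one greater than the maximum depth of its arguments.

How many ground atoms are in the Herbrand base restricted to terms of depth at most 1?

First count ground terms of depth ≤ 1.
Let N_k count ground terms of depth at most k. Each non-constant term of depth ≤ k is some function symbol applied to depth-≤(k−1) arguments, giving N_k = 4 + N_{k-1} + N_{k-1}.
N_0 = 4
N_1 = 4 + 4 + 4 = 12
Explicitly: 2, 0, 4, 3, t(2), t(0), t(4), t(3), s(2), s(0), s(4), s(3).
So |H| = 12.
A ground atom is a predicate applied to a tuple of terms from H, so the count is the sum over predicates of |H|^arity:
  Reach: 12^3 = 1728;  Link: 12^2 = 144
Total ground atoms: 1728 + 144 = 1872.

1872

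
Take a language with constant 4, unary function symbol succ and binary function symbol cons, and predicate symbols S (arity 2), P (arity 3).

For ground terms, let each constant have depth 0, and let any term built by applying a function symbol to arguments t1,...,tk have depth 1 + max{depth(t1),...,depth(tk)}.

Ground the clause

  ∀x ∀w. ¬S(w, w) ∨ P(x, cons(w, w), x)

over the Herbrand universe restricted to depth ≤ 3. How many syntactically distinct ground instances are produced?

33489

Ground terms of depth ≤ 3:
  Let N_k = |{terms of depth ≤ k}|. Then N_0 = 1 and N_k = 1 + N_{k-1} + N_{k-1}^2 for k ≥ 1 (one summand per function symbol, arity giving the exponent).
  N_0 = 1
  N_1 = 1 + 1 + 1^2 = 3
  N_2 = 1 + 3 + 3^2 = 13
  N_3 = 1 + 13 + 13^2 = 183
So there are 183 ground terms available for substitution.
There are 2 variables to instantiate (x, w), each occurring in at least one literal, so different choices give different ground instances.
Number of ground instances = 183^2 = 33489.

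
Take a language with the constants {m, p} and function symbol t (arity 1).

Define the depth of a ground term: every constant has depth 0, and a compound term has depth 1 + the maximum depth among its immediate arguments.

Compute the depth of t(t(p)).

2

depth(t(p)) = 1 + depth(p) = 1 + 0 = 1
depth(t(t(p))) = 1 + depth(t(p)) = 1 + 1 = 2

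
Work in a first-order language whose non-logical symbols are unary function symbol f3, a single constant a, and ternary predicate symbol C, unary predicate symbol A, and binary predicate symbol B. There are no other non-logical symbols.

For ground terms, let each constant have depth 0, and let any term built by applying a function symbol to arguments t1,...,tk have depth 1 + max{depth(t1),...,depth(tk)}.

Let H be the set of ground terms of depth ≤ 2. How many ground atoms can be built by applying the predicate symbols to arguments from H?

First count ground terms of depth ≤ 2.
Let N_k = |{terms of depth ≤ k}|. Then N_0 = 1 and N_k = 1 + N_{k-1} for k ≥ 1 (one summand per function symbol, arity giving the exponent).
N_0 = 1
N_1 = 1 + 1 = 2
N_2 = 1 + 2 = 3
Explicitly: a, f3(a), f3(f3(a)).
So |H| = 3.
Each predicate of arity r yields |H|^r ground atoms (one per choice of an r-tuple from H):
  C: 3^3 = 27;  A: 3;  B: 3^2 = 9
Total ground atoms: 27 + 3 + 9 = 39.

39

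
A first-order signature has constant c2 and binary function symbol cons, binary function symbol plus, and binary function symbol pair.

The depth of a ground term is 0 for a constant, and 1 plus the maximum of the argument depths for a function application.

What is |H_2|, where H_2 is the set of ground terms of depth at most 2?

49

Let N_k = |{terms of depth ≤ k}|. Then N_0 = 1 and N_k = 1 + N_{k-1}^2 + N_{k-1}^2 + N_{k-1}^2 for k ≥ 1 (one summand per function symbol, arity giving the exponent).
N_0 = 1
N_1 = 1 + 1^2 + 1^2 + 1^2 = 4
N_2 = 1 + 4^2 + 4^2 + 4^2 = 49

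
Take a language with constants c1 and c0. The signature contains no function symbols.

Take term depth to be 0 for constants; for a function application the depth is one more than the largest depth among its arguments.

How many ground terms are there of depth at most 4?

With no function symbols every ground term is a constant, so there are exactly 2 ground terms at every depth bound.
N_0 = 2
N_1 = 2
N_2 = 2
N_3 = 2
N_4 = 2

2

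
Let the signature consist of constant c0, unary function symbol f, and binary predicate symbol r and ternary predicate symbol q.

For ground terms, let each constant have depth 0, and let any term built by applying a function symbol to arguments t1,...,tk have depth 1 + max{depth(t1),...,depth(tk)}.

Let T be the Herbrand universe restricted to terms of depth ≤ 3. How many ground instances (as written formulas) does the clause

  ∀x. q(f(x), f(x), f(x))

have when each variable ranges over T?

Ground terms of depth ≤ 3:
  Let N_k = |{terms of depth ≤ k}|. Then N_0 = 1 and N_k = 1 + N_{k-1} for k ≥ 1 (one summand per function symbol, arity giving the exponent).
  N_0 = 1
  N_1 = 1 + 1 = 2
  N_2 = 1 + 2 = 3
  N_3 = 1 + 3 = 4
  Explicitly: c0, f(c0), f(f(c0)), f(f(f(c0))).
So there are 4 ground terms available for substitution.
There is 1 variable to instantiate (x),  occurring in at least one literal, so different choices give different ground instances.
Number of ground instances = 4.

4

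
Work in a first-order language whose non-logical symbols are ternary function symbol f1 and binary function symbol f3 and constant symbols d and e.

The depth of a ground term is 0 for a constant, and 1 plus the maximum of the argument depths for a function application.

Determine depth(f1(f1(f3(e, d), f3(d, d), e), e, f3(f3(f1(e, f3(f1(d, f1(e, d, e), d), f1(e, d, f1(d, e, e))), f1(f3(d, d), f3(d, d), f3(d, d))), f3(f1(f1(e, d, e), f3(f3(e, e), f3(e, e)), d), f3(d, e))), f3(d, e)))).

7

depth(f3(e, d)) = 1 + max(0, 0) = 1
depth(f3(d, d)) = 1 + max(0, 0) = 1
depth(f1(f3(e, d), f3(d, d), e)) = 1 + max(1, 1, 0) = 2
depth(f1(e, d, e)) = 1 + max(0, 0, 0) = 1
depth(f1(d, f1(e, d, e), d)) = 1 + max(0, 1, 0) = 2
depth(f1(d, e, e)) = 1 + max(0, 0, 0) = 1
depth(f1(e, d, f1(d, e, e))) = 1 + max(0, 0, 1) = 2
depth(f3(f1(d, f1(e, d, e), d), f1(e, d, f1(d, e, e)))) = 1 + max(2, 2) = 3
depth(f1(f3(d, d), f3(d, d), f3(d, d))) = 1 + max(1, 1, 1) = 2
depth(f1(e, f3(f1(d, f1(e, d, e), d), f1(e, d, f1(d, e, e))), f1(f3(d, d), f3(d, d), f3(d, d)))) = 1 + max(0, 3, 2) = 4
depth(f3(e, e)) = 1 + max(0, 0) = 1
depth(f3(f3(e, e), f3(e, e))) = 1 + max(1, 1) = 2
depth(f1(f1(e, d, e), f3(f3(e, e), f3(e, e)), d)) = 1 + max(1, 2, 0) = 3
depth(f3(d, e)) = 1 + max(0, 0) = 1
depth(f3(f1(f1(e, d, e), f3(f3(e, e), f3(e, e)), d), f3(d, e))) = 1 + max(3, 1) = 4
depth(f3(f1(e, f3(f1(d, f1(e, d, e), d), f1(e, d, f1(d, e, e))), f1(f3(d, d), f3(d, d), f3(d, d))), f3(f1(f1(e, d, e), f3(f3(e, e), f3(e, e)), d), f3(d, e)))) = 1 + max(4, 4) = 5
depth(f3(f3(f1(e, f3(f1(d, f1(e, d, e), d), f1(e, d, f1(d, e, e))), f1(f3(d, d), f3(d, d), f3(d, d))), f3(f1(f1(e, d, e), f3(f3(e, e), f3(e, e)), d), f3(d, e))), f3(d, e))) = 1 + max(5, 1) = 6
depth(f1(f1(f3(e, d), f3(d, d), e), e, f3(f3(f1(e, f3(f1(d, f1(e, d, e), d), f1(e, d, f1(d, e, e))), f1(f3(d, d), f3(d, d), f3(d, d))), f3(f1(f1(e, d, e), f3(f3(e, e), f3(e, e)), d), f3(d, e))), f3(d, e)))) = 1 + max(2, 0, 6) = 7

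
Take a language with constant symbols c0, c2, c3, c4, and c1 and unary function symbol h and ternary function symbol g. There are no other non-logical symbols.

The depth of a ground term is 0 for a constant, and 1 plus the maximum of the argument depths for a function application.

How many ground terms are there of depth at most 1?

If N_k denotes the number of depth-≤k ground terms, the 5 constants give N_0 = 5, and each function symbol of arity r contributes N_{k-1}^r new terms at level k: N_k = 5 + N_{k-1} + N_{k-1}^3.
N_0 = 5
N_1 = 5 + 5 + 5^3 = 135

135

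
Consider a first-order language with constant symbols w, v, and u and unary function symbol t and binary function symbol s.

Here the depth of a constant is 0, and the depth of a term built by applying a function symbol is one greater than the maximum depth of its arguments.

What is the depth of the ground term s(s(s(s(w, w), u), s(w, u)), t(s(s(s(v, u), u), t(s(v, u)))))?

depth(s(w, w)) = 1 + max(0, 0) = 1
depth(s(s(w, w), u)) = 1 + max(1, 0) = 2
depth(s(w, u)) = 1 + max(0, 0) = 1
depth(s(s(s(w, w), u), s(w, u))) = 1 + max(2, 1) = 3
depth(s(v, u)) = 1 + max(0, 0) = 1
depth(s(s(v, u), u)) = 1 + max(1, 0) = 2
depth(t(s(v, u))) = 1 + depth(s(v, u)) = 1 + 1 = 2
depth(s(s(s(v, u), u), t(s(v, u)))) = 1 + max(2, 2) = 3
depth(t(s(s(s(v, u), u), t(s(v, u))))) = 1 + depth(s(s(s(v, u), u), t(s(v, u)))) = 1 + 3 = 4
depth(s(s(s(s(w, w), u), s(w, u)), t(s(s(s(v, u), u), t(s(v, u)))))) = 1 + max(3, 4) = 5

5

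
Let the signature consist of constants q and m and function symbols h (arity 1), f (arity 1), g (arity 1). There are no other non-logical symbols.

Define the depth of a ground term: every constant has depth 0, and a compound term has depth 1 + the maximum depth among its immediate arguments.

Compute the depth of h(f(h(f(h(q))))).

5

depth(h(q)) = 1 + depth(q) = 1 + 0 = 1
depth(f(h(q))) = 1 + depth(h(q)) = 1 + 1 = 2
depth(h(f(h(q)))) = 1 + depth(f(h(q))) = 1 + 2 = 3
depth(f(h(f(h(q))))) = 1 + depth(h(f(h(q)))) = 1 + 3 = 4
depth(h(f(h(f(h(q)))))) = 1 + depth(f(h(f(h(q))))) = 1 + 4 = 5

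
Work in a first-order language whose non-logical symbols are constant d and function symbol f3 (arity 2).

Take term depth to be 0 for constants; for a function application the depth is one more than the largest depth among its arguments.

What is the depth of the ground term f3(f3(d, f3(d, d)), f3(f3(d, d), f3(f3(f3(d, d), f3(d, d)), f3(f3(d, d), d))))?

depth(f3(d, d)) = 1 + max(0, 0) = 1
depth(f3(d, f3(d, d))) = 1 + max(0, 1) = 2
depth(f3(f3(d, d), f3(d, d))) = 1 + max(1, 1) = 2
depth(f3(f3(d, d), d)) = 1 + max(1, 0) = 2
depth(f3(f3(f3(d, d), f3(d, d)), f3(f3(d, d), d))) = 1 + max(2, 2) = 3
depth(f3(f3(d, d), f3(f3(f3(d, d), f3(d, d)), f3(f3(d, d), d)))) = 1 + max(1, 3) = 4
depth(f3(f3(d, f3(d, d)), f3(f3(d, d), f3(f3(f3(d, d), f3(d, d)), f3(f3(d, d), d))))) = 1 + max(2, 4) = 5

5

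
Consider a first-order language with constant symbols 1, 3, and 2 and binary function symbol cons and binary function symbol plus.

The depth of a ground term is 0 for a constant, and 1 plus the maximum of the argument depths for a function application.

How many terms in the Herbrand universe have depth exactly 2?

Let N_k count ground terms of depth at most k. Each non-constant term of depth ≤ k is some function symbol applied to depth-≤(k−1) arguments, giving N_k = 3 + N_{k-1}^2 + N_{k-1}^2.
N_0 = 3
N_1 = 3 + 3^2 + 3^2 = 21
N_2 = 3 + 21^2 + 21^2 = 885
Terms of depth exactly 2: N_2 − N_1 = 885 − 21 = 864.

864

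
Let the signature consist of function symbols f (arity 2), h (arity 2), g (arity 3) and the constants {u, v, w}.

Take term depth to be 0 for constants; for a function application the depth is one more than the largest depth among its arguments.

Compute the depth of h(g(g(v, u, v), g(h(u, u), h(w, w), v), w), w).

depth(g(v, u, v)) = 1 + max(0, 0, 0) = 1
depth(h(u, u)) = 1 + max(0, 0) = 1
depth(h(w, w)) = 1 + max(0, 0) = 1
depth(g(h(u, u), h(w, w), v)) = 1 + max(1, 1, 0) = 2
depth(g(g(v, u, v), g(h(u, u), h(w, w), v), w)) = 1 + max(1, 2, 0) = 3
depth(h(g(g(v, u, v), g(h(u, u), h(w, w), v), w), w)) = 1 + max(3, 0) = 4

4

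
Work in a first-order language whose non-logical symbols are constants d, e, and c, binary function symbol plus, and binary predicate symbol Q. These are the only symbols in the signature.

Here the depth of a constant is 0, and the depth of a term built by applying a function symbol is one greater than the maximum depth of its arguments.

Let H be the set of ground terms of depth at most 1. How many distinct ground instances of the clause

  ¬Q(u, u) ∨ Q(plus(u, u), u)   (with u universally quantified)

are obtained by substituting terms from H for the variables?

Ground terms of depth ≤ 1:
  Let N_k = |{terms of depth ≤ k}|. Then N_0 = 3 and N_k = 3 + N_{k-1}^2 for k ≥ 1 (one summand per function symbol, arity giving the exponent).
  N_0 = 3
  N_1 = 3 + 3^2 = 12
  Explicitly: d, e, c, plus(d, d), plus(d, e), plus(d, c), plus(e, d), plus(e, e), plus(e, c), plus(c, d), plus(c, e), plus(c, c).
So there are 12 ground terms available for substitution.
The clause has 1 distinct variable (u), which appears in the body. In the free term algebra distinct substitutions yield syntactically distinct ground instances.
Number of ground instances = 12.

12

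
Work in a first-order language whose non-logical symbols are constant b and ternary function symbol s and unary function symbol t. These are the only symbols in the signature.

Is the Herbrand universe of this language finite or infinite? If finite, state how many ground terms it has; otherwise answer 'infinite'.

infinite

The signature has at least one function symbol (s, arity 3) and at least one constant (b).
Iterating s gives infinitely many distinct ground terms: b, s(b, b, b), s(s(b, b, b), s(b, b, b), s(b, b, b)), ...
So the Herbrand universe is infinite.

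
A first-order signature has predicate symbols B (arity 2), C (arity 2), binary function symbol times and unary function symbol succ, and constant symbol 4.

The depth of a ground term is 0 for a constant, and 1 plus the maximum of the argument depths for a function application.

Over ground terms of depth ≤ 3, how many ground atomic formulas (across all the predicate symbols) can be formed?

First count ground terms of depth ≤ 3.
If N_k denotes the number of depth-≤k ground terms, the 1 constant gives N_0 = 1, and each function symbol of arity r contributes N_{k-1}^r new terms at level k: N_k = 1 + N_{k-1}^2 + N_{k-1}.
N_0 = 1
N_1 = 1 + 1^2 + 1 = 3
N_2 = 1 + 3^2 + 3 = 13
N_3 = 1 + 13^2 + 13 = 183
So |H| = 183.
Each predicate of arity r yields |H|^r ground atoms (one per choice of an r-tuple from H):
  B: 183^2 = 33489;  C: 183^2 = 33489
Total ground atoms: 33489 + 33489 = 66978.

66978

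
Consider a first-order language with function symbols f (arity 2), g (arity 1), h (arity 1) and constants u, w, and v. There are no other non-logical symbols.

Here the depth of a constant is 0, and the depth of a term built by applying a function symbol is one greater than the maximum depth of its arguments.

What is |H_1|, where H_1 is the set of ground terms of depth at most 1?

Let N_k count ground terms of depth at most k. Each non-constant term of depth ≤ k is some function symbol applied to depth-≤(k−1) arguments, giving N_k = 3 + N_{k-1}^2 + N_{k-1} + N_{k-1}.
N_0 = 3
N_1 = 3 + 3^2 + 3 + 3 = 18

18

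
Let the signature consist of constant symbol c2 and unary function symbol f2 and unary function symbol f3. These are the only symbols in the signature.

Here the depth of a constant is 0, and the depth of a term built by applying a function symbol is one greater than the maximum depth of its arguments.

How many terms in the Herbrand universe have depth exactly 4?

If N_k denotes the number of depth-≤k ground terms, the 1 constant gives N_0 = 1, and each function symbol of arity r contributes N_{k-1}^r new terms at level k: N_k = 1 + N_{k-1} + N_{k-1}.
N_0 = 1
N_1 = 1 + 1 + 1 = 3
N_2 = 1 + 3 + 3 = 7
N_3 = 1 + 7 + 7 = 15
N_4 = 1 + 15 + 15 = 31
Terms of depth exactly 4: N_4 − N_3 = 31 − 15 = 16.

16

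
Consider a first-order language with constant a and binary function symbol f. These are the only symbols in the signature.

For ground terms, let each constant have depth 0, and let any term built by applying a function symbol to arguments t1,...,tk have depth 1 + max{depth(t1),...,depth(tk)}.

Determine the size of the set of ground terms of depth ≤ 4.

677

If N_k denotes the number of depth-≤k ground terms, the 1 constant gives N_0 = 1, and each function symbol of arity r contributes N_{k-1}^r new terms at level k: N_k = 1 + N_{k-1}^2.
N_0 = 1
N_1 = 1 + 1^2 = 2
N_2 = 1 + 2^2 = 5
N_3 = 1 + 5^2 = 26
N_4 = 1 + 26^2 = 677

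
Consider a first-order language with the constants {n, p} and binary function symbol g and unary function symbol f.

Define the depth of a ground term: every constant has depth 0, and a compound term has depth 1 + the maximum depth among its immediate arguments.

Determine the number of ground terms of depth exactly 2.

Let N_k count ground terms of depth at most k. Each non-constant term of depth ≤ k is some function symbol applied to depth-≤(k−1) arguments, giving N_k = 2 + N_{k-1}^2 + N_{k-1}.
N_0 = 2
N_1 = 2 + 2^2 + 2 = 8
N_2 = 2 + 8^2 + 8 = 74
Terms of depth exactly 2: N_2 − N_1 = 74 − 8 = 66.

66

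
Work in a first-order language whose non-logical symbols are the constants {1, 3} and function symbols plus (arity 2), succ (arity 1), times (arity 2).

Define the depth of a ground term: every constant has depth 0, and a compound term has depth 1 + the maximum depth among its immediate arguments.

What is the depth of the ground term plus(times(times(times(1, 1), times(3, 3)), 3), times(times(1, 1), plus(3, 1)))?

4

depth(times(1, 1)) = 1 + max(0, 0) = 1
depth(times(3, 3)) = 1 + max(0, 0) = 1
depth(times(times(1, 1), times(3, 3))) = 1 + max(1, 1) = 2
depth(times(times(times(1, 1), times(3, 3)), 3)) = 1 + max(2, 0) = 3
depth(plus(3, 1)) = 1 + max(0, 0) = 1
depth(times(times(1, 1), plus(3, 1))) = 1 + max(1, 1) = 2
depth(plus(times(times(times(1, 1), times(3, 3)), 3), times(times(1, 1), plus(3, 1)))) = 1 + max(3, 2) = 4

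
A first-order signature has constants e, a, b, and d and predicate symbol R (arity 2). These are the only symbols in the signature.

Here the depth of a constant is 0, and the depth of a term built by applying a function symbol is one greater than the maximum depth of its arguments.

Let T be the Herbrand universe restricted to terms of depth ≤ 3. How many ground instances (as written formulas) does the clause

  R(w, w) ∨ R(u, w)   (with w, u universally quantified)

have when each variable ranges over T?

Ground terms of depth ≤ 3:
  With no function symbols every ground term is a constant, so there are exactly 4 ground terms at every depth bound.
  N_0 = 4
  N_1 = 4
  N_2 = 4
  N_3 = 4
  Explicitly: e, a, b, d.
So there are 4 ground terms available for substitution.
Each of w, u ranges independently over the available ground terms, and distinct assignments produce distinct instances.
Number of ground instances = 4^2 = 16.

16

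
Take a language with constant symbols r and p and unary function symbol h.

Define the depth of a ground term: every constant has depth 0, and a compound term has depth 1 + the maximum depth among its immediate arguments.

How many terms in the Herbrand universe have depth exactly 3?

Count level by level. With function symbols h/1, the terms of depth ≤ k are the 2 constants together with each function applied to depth-≤(k−1) tuples, so N_k = 2 + N_{k-1}.
N_0 = 2
N_1 = 2 + 2 = 4
N_2 = 2 + 4 = 6
N_3 = 2 + 6 = 8
Terms of depth exactly 3: N_3 − N_2 = 8 − 6 = 2.

2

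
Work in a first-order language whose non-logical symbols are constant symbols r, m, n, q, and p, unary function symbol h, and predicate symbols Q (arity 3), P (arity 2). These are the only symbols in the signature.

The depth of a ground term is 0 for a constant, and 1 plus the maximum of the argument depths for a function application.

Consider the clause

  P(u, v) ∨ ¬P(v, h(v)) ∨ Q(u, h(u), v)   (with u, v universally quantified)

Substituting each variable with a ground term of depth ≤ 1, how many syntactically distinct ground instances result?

Ground terms of depth ≤ 1:
  Let N_k count ground terms of depth at most k. Each non-constant term of depth ≤ k is some function symbol applied to depth-≤(k−1) arguments, giving N_k = 5 + N_{k-1}.
  N_0 = 5
  N_1 = 5 + 5 = 10
So there are 10 ground terms available for substitution.
The clause has 2 distinct variables (u, v), each appearing in the body. In the free term algebra distinct substitutions yield syntactically distinct ground instances.
Number of ground instances = 10^2 = 100.

100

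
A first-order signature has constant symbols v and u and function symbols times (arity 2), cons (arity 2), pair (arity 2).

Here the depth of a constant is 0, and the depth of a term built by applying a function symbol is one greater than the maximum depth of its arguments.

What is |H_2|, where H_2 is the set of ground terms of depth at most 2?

590

Let N_k = |{terms of depth ≤ k}|. Then N_0 = 2 and N_k = 2 + N_{k-1}^2 + N_{k-1}^2 + N_{k-1}^2 for k ≥ 1 (one summand per function symbol, arity giving the exponent).
N_0 = 2
N_1 = 2 + 2^2 + 2^2 + 2^2 = 14
N_2 = 2 + 14^2 + 14^2 + 14^2 = 590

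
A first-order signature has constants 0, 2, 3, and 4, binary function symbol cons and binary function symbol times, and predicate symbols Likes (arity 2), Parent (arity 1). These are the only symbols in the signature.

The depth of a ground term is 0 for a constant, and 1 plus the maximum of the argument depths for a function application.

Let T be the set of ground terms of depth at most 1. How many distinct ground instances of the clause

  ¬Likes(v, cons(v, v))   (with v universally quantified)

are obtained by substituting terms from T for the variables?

36

Ground terms of depth ≤ 1:
  Count level by level. With function symbols cons/2, times/2, the terms of depth ≤ k are the 4 constants together with each function applied to depth-≤(k−1) tuples, so N_k = 4 + N_{k-1}^2 + N_{k-1}^2.
  N_0 = 4
  N_1 = 4 + 4^2 + 4^2 = 36
So there are 36 ground terms available for substitution.
The variable v ranges independently over the available ground terms, and distinct assignments produce distinct instances.
Number of ground instances = 36.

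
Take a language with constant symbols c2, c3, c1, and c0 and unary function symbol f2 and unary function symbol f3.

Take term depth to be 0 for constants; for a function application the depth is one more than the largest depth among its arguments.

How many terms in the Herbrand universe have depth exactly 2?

Let N_k = |{terms of depth ≤ k}|. Then N_0 = 4 and N_k = 4 + N_{k-1} + N_{k-1} for k ≥ 1 (one summand per function symbol, arity giving the exponent).
N_0 = 4
N_1 = 4 + 4 + 4 = 12
N_2 = 4 + 12 + 12 = 28
Terms of depth exactly 2: N_2 − N_1 = 28 − 12 = 16.

16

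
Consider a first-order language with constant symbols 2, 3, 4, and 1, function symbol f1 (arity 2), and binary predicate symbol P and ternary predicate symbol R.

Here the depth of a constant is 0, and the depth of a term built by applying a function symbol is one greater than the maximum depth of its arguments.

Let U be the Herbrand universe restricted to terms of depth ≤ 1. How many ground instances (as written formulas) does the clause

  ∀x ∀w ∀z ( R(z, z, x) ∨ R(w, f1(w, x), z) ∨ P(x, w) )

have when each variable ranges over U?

8000

Ground terms of depth ≤ 1:
  Let N_k count ground terms of depth at most k. Each non-constant term of depth ≤ k is some function symbol applied to depth-≤(k−1) arguments, giving N_k = 4 + N_{k-1}^2.
  N_0 = 4
  N_1 = 4 + 4^2 = 20
So there are 20 ground terms available for substitution.
The clause has 3 distinct variables (x, w, z), each appearing in the body. In the free term algebra distinct substitutions yield syntactically distinct ground instances.
Number of ground instances = 20^3 = 8000.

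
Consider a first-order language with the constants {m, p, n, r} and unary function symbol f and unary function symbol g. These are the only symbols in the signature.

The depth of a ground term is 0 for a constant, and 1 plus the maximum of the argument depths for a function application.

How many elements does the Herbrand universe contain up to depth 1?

12

If N_k denotes the number of depth-≤k ground terms, the 4 constants give N_0 = 4, and each function symbol of arity r contributes N_{k-1}^r new terms at level k: N_k = 4 + N_{k-1} + N_{k-1}.
N_0 = 4
N_1 = 4 + 4 + 4 = 12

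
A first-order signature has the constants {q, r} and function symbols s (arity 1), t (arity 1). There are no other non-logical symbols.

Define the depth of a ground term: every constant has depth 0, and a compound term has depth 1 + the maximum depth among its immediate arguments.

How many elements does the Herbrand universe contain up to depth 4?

62

If N_k denotes the number of depth-≤k ground terms, the 2 constants give N_0 = 2, and each function symbol of arity r contributes N_{k-1}^r new terms at level k: N_k = 2 + N_{k-1} + N_{k-1}.
N_0 = 2
N_1 = 2 + 2 + 2 = 6
N_2 = 2 + 6 + 6 = 14
N_3 = 2 + 14 + 14 = 30
N_4 = 2 + 30 + 30 = 62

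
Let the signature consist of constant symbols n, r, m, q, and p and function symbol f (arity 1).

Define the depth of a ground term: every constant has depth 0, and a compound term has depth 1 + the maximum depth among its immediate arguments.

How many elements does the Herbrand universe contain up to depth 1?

Let N_k count ground terms of depth at most k. Each non-constant term of depth ≤ k is some function symbol applied to depth-≤(k−1) arguments, giving N_k = 5 + N_{k-1}.
N_0 = 5
N_1 = 5 + 5 = 10
Explicitly: n, r, m, q, p, f(n), f(r), f(m), f(q), f(p).

10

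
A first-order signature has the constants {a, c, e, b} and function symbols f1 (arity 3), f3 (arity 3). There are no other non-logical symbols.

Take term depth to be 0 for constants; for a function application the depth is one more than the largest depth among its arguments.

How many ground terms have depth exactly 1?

128

Let N_k count ground terms of depth at most k. Each non-constant term of depth ≤ k is some function symbol applied to depth-≤(k−1) arguments, giving N_k = 4 + N_{k-1}^3 + N_{k-1}^3.
N_0 = 4
N_1 = 4 + 4^3 + 4^3 = 132
Terms of depth exactly 1: N_1 − N_0 = 132 − 4 = 128.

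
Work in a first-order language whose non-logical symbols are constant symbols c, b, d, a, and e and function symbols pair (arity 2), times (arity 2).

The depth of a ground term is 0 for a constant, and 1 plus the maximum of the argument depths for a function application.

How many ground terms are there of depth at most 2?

Let N_k = |{terms of depth ≤ k}|. Then N_0 = 5 and N_k = 5 + N_{k-1}^2 + N_{k-1}^2 for k ≥ 1 (one summand per function symbol, arity giving the exponent).
N_0 = 5
N_1 = 5 + 5^2 + 5^2 = 55
N_2 = 5 + 55^2 + 55^2 = 6055

6055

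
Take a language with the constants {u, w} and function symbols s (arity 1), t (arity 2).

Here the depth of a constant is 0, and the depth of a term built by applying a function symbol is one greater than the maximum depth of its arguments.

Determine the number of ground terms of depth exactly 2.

66

Let N_k = |{terms of depth ≤ k}|. Then N_0 = 2 and N_k = 2 + N_{k-1} + N_{k-1}^2 for k ≥ 1 (one summand per function symbol, arity giving the exponent).
N_0 = 2
N_1 = 2 + 2 + 2^2 = 8
N_2 = 2 + 8 + 8^2 = 74
Terms of depth exactly 2: N_2 − N_1 = 74 − 8 = 66.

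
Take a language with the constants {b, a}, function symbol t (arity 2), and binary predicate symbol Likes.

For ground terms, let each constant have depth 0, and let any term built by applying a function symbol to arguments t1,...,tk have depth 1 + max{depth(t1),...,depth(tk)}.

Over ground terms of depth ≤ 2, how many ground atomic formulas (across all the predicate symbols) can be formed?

1444

First count ground terms of depth ≤ 2.
If N_k denotes the number of depth-≤k ground terms, the 2 constants give N_0 = 2, and each function symbol of arity r contributes N_{k-1}^r new terms at level k: N_k = 2 + N_{k-1}^2.
N_0 = 2
N_1 = 2 + 2^2 = 6
N_2 = 2 + 6^2 = 38
So |H| = 38.
Ground atoms are formed by filling each argument slot of a predicate with a term from H, so an r-ary predicate gives |H|^r atoms:
  Likes: 38^2 = 1444
Total ground atoms: 1444.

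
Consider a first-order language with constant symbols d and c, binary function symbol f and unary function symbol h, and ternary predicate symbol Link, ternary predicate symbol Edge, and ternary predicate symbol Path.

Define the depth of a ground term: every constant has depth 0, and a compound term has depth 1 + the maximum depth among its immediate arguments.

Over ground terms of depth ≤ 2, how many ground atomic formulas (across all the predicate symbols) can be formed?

1215672

First count ground terms of depth ≤ 2.
Count level by level. With function symbols f/2, h/1, the terms of depth ≤ k are the 2 constants together with each function applied to depth-≤(k−1) tuples, so N_k = 2 + N_{k-1}^2 + N_{k-1}.
N_0 = 2
N_1 = 2 + 2^2 + 2 = 8
N_2 = 2 + 8^2 + 8 = 74
So |H| = 74.
For each predicate symbol, the number of ground atoms is |H| raised to its arity; summing:
  Link: 74^3 = 405224;  Edge: 74^3 = 405224;  Path: 74^3 = 405224
Total ground atoms: 405224 + 405224 + 405224 = 1215672.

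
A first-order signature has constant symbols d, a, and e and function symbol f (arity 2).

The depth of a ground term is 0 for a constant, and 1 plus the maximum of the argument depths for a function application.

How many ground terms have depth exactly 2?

Let N_k count ground terms of depth at most k. Each non-constant term of depth ≤ k is some function symbol applied to depth-≤(k−1) arguments, giving N_k = 3 + N_{k-1}^2.
N_0 = 3
N_1 = 3 + 3^2 = 12
N_2 = 3 + 12^2 = 147
Terms of depth exactly 2: N_2 − N_1 = 147 − 12 = 135.

135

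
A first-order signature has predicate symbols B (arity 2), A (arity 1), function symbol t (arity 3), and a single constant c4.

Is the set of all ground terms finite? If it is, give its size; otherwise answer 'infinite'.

infinite

The signature has at least one function symbol (t, arity 3) and at least one constant (c4).
Iterating t gives infinitely many distinct ground terms: c4, t(c4, c4, c4), t(t(c4, c4, c4), t(c4, c4, c4), t(c4, c4, c4)), ...
So the Herbrand universe is infinite.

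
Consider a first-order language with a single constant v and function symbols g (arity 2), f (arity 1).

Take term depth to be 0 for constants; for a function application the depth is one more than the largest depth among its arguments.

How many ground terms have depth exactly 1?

2

If N_k denotes the number of depth-≤k ground terms, the 1 constant gives N_0 = 1, and each function symbol of arity r contributes N_{k-1}^r new terms at level k: N_k = 1 + N_{k-1}^2 + N_{k-1}.
N_0 = 1
N_1 = 1 + 1^2 + 1 = 3
Terms of depth exactly 1: N_1 − N_0 = 3 − 1 = 2.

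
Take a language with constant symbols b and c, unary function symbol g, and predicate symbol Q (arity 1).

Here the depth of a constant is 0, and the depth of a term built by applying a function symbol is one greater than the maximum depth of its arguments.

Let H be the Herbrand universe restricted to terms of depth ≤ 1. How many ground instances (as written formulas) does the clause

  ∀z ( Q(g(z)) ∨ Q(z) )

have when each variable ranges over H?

Ground terms of depth ≤ 1:
  Write N_k for the number of ground terms of depth ≤ k. A term of depth ≤ k is either a constant or a function symbol applied to arguments of depth ≤ k−1, so N_k = 2 + N_{k-1}.
  N_0 = 2
  N_1 = 2 + 2 = 4
  Explicitly: b, c, g(b), g(c).
So there are 4 ground terms available for substitution.
The variable z ranges independently over the available ground terms, and distinct assignments produce distinct instances.
Number of ground instances = 4.

4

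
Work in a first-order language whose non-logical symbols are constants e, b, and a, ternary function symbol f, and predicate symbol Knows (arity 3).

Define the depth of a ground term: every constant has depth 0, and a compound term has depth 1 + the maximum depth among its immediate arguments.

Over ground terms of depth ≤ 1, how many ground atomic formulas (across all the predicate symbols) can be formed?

First count ground terms of depth ≤ 1.
Let N_k = |{terms of depth ≤ k}|. Then N_0 = 3 and N_k = 3 + N_{k-1}^3 for k ≥ 1 (one summand per function symbol, arity giving the exponent).
N_0 = 3
N_1 = 3 + 3^3 = 30
So |H| = 30.
For each predicate symbol, the number of ground atoms is |H| raised to its arity; summing:
  Knows: 30^3 = 27000
Total ground atoms: 27000.

27000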